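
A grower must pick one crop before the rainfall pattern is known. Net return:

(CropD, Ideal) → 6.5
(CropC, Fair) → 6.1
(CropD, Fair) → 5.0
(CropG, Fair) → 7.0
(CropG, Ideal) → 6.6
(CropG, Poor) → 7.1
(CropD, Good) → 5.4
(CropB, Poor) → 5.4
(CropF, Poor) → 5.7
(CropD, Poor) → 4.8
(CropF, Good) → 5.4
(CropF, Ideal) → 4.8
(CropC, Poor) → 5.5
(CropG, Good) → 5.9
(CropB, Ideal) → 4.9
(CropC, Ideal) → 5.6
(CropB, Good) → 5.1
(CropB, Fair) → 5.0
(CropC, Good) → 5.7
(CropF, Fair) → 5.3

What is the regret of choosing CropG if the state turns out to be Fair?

Best payoff under Fair is 7.0.
Regret = 7.0 − 7.0 = 0.0.

0.0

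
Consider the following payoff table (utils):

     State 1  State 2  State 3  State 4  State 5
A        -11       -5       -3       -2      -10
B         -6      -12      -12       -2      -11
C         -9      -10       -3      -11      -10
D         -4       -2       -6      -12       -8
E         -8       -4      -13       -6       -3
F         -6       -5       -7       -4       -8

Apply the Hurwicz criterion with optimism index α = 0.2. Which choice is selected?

A: 0.2·(-2) + 0.8·(-11) = -9.2
B: 0.2·(-2) + 0.8·(-12) = -10
C: 0.2·(-3) + 0.8·(-11) = -9.4
D: 0.2·(-2) + 0.8·(-12) = -10
E: 0.2·(-3) + 0.8·(-13) = -11
F: 0.2·(-4) + 0.8·(-8) = -7.2
Highest Hurwicz score = -7.2 → F.

F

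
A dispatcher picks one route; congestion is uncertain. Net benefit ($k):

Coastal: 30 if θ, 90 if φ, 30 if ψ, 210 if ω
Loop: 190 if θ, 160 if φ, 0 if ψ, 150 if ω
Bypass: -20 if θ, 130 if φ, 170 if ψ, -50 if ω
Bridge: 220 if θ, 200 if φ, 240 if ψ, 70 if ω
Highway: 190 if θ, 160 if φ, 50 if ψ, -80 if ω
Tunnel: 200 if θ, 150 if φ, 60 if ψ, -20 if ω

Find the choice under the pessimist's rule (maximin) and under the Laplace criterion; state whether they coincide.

Row minima: Coastal=30, Loop=0, Bypass=-50, Bridge=70, Highway=-80, Tunnel=-20
Best worst-case = 70 → Bridge.
Row averages: Coastal=90, Loop=125, Bypass=57.5, Bridge=182.5, Highway=80, Tunnel=97.5
Highest average = 182.5 → Bridge.

maximin → Bridge; laplace → Bridge (agree)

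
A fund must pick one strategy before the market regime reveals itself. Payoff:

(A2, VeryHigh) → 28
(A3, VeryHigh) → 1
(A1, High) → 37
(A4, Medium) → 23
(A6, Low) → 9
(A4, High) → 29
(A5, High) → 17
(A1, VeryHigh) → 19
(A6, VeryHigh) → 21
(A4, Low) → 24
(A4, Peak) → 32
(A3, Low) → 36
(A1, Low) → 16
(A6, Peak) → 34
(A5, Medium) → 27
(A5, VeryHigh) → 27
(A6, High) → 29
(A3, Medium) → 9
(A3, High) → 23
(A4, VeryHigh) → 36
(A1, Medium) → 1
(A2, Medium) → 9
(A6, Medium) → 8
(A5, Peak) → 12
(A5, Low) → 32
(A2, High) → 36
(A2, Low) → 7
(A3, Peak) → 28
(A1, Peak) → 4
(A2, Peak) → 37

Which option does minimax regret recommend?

Column bests: Low=36, Medium=27, High=37, VeryHigh=36, Peak=37.
A1 regrets: 20, 26, 0, 17, 33 → max 33
A2 regrets: 29, 18, 1, 8, 0 → max 29
A3 regrets: 0, 18, 14, 35, 9 → max 35
A4 regrets: 12, 4, 8, 0, 5 → max 12
A5 regrets: 4, 0, 20, 9, 25 → max 25
A6 regrets: 27, 19, 8, 15, 3 → max 27
Smallest max regret = 12 → A4.

A4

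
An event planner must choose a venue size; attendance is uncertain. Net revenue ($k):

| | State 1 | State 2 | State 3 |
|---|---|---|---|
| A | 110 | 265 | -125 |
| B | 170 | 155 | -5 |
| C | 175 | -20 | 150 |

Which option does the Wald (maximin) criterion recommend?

Row minima: A=-125, B=-5, C=-20
Best worst-case = -5 → B.

B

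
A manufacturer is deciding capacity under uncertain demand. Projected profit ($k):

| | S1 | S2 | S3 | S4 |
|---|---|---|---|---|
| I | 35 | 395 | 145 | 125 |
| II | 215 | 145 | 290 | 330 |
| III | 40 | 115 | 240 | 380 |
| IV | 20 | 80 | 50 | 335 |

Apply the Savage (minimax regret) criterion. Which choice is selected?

II

Column bests: S1=215, S2=395, S3=290, S4=380.
I regrets: 180, 0, 145, 255 → max 255
II regrets: 0, 250, 0, 50 → max 250
III regrets: 175, 280, 50, 0 → max 280
IV regrets: 195, 315, 240, 45 → max 315
Smallest max regret = 250 → II.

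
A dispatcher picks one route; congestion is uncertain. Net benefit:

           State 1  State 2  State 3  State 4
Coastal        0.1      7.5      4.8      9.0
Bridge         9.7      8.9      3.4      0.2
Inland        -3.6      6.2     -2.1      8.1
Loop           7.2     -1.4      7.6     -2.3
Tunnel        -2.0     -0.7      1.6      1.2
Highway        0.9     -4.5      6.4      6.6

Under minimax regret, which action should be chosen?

Column bests: State 1=9.7, State 2=8.9, State 3=7.6, State 4=9.0.
Coastal regrets: 9.6, 1.4, 2.8, 0.0 → max 9.6
Bridge regrets: 0.0, 0.0, 4.2, 8.8 → max 8.8
Inland regrets: 13.3, 2.7, 9.7, 0.9 → max 13.3
Loop regrets: 2.5, 10.3, 0.0, 11.3 → max 11.3
Tunnel regrets: 11.7, 9.6, 6.0, 7.8 → max 11.7
Highway regrets: 8.8, 13.4, 1.2, 2.4 → max 13.4
Smallest max regret = 8.8 → Bridge.

Bridge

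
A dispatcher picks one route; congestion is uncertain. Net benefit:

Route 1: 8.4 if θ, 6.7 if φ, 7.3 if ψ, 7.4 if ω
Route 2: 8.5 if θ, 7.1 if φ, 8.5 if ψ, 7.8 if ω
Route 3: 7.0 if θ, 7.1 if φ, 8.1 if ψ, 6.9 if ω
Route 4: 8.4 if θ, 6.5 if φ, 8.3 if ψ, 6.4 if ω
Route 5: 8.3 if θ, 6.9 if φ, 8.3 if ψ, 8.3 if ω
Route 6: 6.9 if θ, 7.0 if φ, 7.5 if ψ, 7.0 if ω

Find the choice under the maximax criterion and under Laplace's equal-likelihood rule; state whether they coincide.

maximax → Route 2; laplace → Route 2 (agree)

Row maxima: Route 1=8.4, Route 2=8.5, Route 3=8.1, Route 4=8.4, Route 5=8.3, Route 6=7.5
Best best-case = 8.5 → Route 2.
Row averages: Route 1=7.45, Route 2=7.975, Route 3=7.275, Route 4=7.4, Route 5=7.95, Route 6=7.1
Highest average = 7.975 → Route 2.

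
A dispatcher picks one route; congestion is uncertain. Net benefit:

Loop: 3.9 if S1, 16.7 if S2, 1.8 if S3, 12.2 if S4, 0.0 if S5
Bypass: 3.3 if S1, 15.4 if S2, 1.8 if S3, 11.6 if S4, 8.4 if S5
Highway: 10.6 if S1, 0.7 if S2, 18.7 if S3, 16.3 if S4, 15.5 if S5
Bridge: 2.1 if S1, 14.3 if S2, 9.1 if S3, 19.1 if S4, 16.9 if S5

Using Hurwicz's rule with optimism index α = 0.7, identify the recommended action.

Loop: 0.7·16.7 + 0.3·0.0 = 11.69
Bypass: 0.7·15.4 + 0.3·1.8 = 11.32
Highway: 0.7·18.7 + 0.3·0.7 = 13.3
Bridge: 0.7·19.1 + 0.3·2.1 = 14
Highest Hurwicz score = 14 → Bridge.

Bridge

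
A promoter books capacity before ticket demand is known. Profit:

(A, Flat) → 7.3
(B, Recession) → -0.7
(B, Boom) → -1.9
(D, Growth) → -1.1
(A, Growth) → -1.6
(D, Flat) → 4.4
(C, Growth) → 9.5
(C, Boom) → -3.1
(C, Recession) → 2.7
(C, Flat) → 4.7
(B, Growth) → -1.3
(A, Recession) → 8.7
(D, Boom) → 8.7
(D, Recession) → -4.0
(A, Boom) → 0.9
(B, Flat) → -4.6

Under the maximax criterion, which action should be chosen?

C

Row maxima: A=8.7, B=-0.7, C=9.5, D=8.7
Best best-case = 9.5 → C.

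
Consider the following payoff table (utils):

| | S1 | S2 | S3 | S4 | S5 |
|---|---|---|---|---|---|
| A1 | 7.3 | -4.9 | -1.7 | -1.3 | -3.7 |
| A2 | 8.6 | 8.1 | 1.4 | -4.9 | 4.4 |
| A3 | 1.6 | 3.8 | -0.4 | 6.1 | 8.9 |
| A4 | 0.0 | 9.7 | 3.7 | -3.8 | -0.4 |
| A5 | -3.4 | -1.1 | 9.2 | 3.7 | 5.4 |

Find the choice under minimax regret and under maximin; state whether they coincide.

Column bests: S1=8.6, S2=9.7, S3=9.2, S4=6.1, S5=8.9.
A1 regrets: 1.3, 14.6, 10.9, 7.4, 12.6 → max 14.6
A2 regrets: 0.0, 1.6, 7.8, 11.0, 4.5 → max 11.0
A3 regrets: 7.0, 5.9, 9.6, 0.0, 0.0 → max 9.6
A4 regrets: 8.6, 0.0, 5.5, 9.9, 9.3 → max 9.9
A5 regrets: 12.0, 10.8, 0.0, 2.4, 3.5 → max 12.0
Smallest max regret = 9.6 → A3.
Row minima: A1=-4.9, A2=-4.9, A3=-0.4, A4=-3.8, A5=-3.4
Best worst-case = -0.4 → A3.

minimax regret → A3; maximin → A3 (agree)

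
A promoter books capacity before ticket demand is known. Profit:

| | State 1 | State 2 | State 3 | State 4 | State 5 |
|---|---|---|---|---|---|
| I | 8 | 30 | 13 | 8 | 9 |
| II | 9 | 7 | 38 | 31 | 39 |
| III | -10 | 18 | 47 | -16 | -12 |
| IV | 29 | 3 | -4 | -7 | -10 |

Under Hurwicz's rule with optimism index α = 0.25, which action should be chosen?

II

I: 0.25·30 + 0.75·8 = 13.5
II: 0.25·39 + 0.75·7 = 15
III: 0.25·47 + 0.75·(-16) = -0.25
IV: 0.25·29 + 0.75·(-10) = -0.25
Highest Hurwicz score = 15 → II.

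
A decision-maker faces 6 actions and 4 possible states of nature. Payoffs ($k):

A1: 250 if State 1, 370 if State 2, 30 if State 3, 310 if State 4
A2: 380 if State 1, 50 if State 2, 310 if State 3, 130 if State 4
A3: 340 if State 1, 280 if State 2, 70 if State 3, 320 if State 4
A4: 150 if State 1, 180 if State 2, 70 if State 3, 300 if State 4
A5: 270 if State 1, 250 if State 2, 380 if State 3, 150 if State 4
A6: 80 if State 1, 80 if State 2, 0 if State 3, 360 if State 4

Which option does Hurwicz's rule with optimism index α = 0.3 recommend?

A1: 0.3·370 + 0.7·30 = 132
A2: 0.3·380 + 0.7·50 = 149
A3: 0.3·340 + 0.7·70 = 151
A4: 0.3·300 + 0.7·70 = 139
A5: 0.3·380 + 0.7·150 = 219
A6: 0.3·360 + 0.7·0 = 108
Highest Hurwicz score = 219 → A5.

A5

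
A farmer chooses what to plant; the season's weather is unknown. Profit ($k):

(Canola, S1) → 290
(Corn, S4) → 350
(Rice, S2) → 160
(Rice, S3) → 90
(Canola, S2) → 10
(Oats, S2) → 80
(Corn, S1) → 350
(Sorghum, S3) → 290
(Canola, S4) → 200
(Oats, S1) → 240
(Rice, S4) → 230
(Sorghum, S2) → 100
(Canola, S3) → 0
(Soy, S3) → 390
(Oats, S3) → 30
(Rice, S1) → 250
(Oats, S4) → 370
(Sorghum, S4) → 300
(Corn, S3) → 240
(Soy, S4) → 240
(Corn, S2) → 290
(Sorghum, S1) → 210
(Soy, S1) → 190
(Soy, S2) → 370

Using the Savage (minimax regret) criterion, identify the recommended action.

Corn

Column bests: S1=350, S2=370, S3=390, S4=370.
Rice regrets: 100, 210, 300, 140 → max 300
Canola regrets: 60, 360, 390, 170 → max 390
Oats regrets: 110, 290, 360, 0 → max 360
Corn regrets: 0, 80, 150, 20 → max 150
Sorghum regrets: 140, 270, 100, 70 → max 270
Soy regrets: 160, 0, 0, 130 → max 160
Smallest max regret = 150 → Corn.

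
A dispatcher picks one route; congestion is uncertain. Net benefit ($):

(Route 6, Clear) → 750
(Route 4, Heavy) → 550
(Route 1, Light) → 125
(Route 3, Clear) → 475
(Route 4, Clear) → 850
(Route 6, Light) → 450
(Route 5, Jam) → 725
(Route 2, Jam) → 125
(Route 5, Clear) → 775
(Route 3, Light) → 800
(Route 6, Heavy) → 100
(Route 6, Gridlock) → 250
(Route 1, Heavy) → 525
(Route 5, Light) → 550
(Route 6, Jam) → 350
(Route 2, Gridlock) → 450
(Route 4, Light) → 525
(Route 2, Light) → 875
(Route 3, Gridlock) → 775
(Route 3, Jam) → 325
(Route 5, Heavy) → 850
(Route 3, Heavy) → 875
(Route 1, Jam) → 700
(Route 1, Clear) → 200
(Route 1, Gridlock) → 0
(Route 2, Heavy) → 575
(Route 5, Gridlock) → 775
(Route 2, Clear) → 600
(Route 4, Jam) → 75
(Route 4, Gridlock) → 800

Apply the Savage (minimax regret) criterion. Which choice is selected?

Column bests: Clear=850, Light=875, Heavy=875, Jam=725, Gridlock=800.
Route 1 regrets: 650, 750, 350, 25, 800 → max 800
Route 2 regrets: 250, 0, 300, 600, 350 → max 600
Route 3 regrets: 375, 75, 0, 400, 25 → max 400
Route 4 regrets: 0, 350, 325, 650, 0 → max 650
Route 5 regrets: 75, 325, 25, 0, 25 → max 325
Route 6 regrets: 100, 425, 775, 375, 550 → max 775
Smallest max regret = 325 → Route 5.

Route 5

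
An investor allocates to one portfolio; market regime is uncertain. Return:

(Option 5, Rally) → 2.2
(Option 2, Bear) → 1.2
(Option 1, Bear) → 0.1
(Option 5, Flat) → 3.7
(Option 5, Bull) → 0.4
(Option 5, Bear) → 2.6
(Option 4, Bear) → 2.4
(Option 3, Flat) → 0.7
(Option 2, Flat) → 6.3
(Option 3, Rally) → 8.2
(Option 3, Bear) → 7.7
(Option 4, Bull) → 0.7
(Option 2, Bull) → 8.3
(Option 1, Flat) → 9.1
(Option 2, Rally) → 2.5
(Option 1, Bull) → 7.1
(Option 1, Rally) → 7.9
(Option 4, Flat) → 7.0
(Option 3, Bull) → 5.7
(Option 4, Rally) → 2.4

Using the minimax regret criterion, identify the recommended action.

Option 2

Column bests: Bear=7.7, Flat=9.1, Bull=8.3, Rally=8.2.
Option 1 regrets: 7.6, 0.0, 1.2, 0.3 → max 7.6
Option 2 regrets: 6.5, 2.8, 0.0, 5.7 → max 6.5
Option 3 regrets: 0.0, 8.4, 2.6, 0.0 → max 8.4
Option 4 regrets: 5.3, 2.1, 7.6, 5.8 → max 7.6
Option 5 regrets: 5.1, 5.4, 7.9, 6.0 → max 7.9
Smallest max regret = 6.5 → Option 2.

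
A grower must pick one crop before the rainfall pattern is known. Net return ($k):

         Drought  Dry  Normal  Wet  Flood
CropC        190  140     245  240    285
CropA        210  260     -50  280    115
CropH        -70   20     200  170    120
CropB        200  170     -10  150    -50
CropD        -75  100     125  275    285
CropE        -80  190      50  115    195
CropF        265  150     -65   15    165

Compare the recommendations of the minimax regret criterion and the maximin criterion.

Column bests: Drought=265, Dry=260, Normal=245, Wet=280, Flood=285.
CropC regrets: 75, 120, 0, 40, 0 → max 120
CropA regrets: 55, 0, 295, 0, 170 → max 295
CropH regrets: 335, 240, 45, 110, 165 → max 335
CropB regrets: 65, 90, 255, 130, 335 → max 335
CropD regrets: 340, 160, 120, 5, 0 → max 340
CropE regrets: 345, 70, 195, 165, 90 → max 345
CropF regrets: 0, 110, 310, 265, 120 → max 310
Smallest max regret = 120 → CropC.
Row minima: CropC=140, CropA=-50, CropH=-70, CropB=-50, CropD=-75, CropE=-80, CropF=-65
Best worst-case = 140 → CropC.

minimax regret → CropC; maximin → CropC (agree)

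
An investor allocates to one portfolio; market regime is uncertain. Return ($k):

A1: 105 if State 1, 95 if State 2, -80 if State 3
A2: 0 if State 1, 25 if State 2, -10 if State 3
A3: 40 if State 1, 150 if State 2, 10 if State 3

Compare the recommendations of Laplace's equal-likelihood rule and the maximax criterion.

laplace → A3; maximax → A3 (agree)

Row averages: A1=40, A2=5, A3=200/3
Highest average = 200/3 → A3.
Row maxima: A1=105, A2=25, A3=150
Best best-case = 150 → A3.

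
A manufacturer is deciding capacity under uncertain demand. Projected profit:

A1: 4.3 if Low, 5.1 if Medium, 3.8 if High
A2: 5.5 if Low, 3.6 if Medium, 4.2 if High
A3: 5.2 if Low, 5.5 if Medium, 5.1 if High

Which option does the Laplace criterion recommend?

A3

Row averages: A1=4.4, A2=133/30, A3=79/15
Highest average = 79/15 → A3.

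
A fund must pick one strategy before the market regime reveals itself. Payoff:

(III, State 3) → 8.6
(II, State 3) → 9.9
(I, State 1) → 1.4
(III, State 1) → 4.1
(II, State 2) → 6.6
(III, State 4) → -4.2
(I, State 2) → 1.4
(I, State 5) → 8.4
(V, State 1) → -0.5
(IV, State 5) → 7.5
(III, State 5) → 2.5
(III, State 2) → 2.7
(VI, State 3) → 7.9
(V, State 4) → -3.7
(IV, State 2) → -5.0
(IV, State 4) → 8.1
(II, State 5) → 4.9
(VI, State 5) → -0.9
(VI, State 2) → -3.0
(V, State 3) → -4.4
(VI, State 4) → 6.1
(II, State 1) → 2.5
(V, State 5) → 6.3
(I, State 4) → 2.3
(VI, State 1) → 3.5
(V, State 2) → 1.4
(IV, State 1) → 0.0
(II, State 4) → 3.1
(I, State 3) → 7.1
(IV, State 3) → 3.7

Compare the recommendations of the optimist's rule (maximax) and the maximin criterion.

maximax → II; maximin → II (agree)

Row maxima: I=8.4, II=9.9, III=8.6, IV=8.1, V=6.3, VI=7.9
Best best-case = 9.9 → II.
Row minima: I=1.4, II=2.5, III=-4.2, IV=-5.0, V=-4.4, VI=-3.0
Best worst-case = 2.5 → II.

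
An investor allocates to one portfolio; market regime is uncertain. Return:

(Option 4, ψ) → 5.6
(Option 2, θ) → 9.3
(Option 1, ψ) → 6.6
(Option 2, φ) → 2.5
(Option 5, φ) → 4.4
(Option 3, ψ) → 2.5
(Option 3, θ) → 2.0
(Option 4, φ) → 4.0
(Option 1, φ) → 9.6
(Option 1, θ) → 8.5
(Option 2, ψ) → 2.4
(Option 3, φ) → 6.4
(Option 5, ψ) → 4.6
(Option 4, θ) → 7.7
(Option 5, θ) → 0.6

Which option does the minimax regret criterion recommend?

Column bests: θ=9.3, φ=9.6, ψ=6.6.
Option 1 regrets: 0.8, 0.0, 0.0 → max 0.8
Option 2 regrets: 0.0, 7.1, 4.2 → max 7.1
Option 3 regrets: 7.3, 3.2, 4.1 → max 7.3
Option 4 regrets: 1.6, 5.6, 1.0 → max 5.6
Option 5 regrets: 8.7, 5.2, 2.0 → max 8.7
Smallest max regret = 0.8 → Option 1.

Option 1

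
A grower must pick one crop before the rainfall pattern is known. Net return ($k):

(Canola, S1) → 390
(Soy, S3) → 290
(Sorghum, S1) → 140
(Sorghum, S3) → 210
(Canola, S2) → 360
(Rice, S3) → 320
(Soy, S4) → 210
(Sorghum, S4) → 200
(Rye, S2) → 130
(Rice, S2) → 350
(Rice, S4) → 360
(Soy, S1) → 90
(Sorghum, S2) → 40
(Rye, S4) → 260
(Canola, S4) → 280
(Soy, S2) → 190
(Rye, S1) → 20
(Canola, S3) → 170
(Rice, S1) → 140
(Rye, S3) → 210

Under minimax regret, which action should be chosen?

Canola

Column bests: S1=390, S2=360, S3=320, S4=360.
Canola regrets: 0, 0, 150, 80 → max 150
Soy regrets: 300, 170, 30, 150 → max 300
Rice regrets: 250, 10, 0, 0 → max 250
Sorghum regrets: 250, 320, 110, 160 → max 320
Rye regrets: 370, 230, 110, 100 → max 370
Smallest max regret = 150 → Canola.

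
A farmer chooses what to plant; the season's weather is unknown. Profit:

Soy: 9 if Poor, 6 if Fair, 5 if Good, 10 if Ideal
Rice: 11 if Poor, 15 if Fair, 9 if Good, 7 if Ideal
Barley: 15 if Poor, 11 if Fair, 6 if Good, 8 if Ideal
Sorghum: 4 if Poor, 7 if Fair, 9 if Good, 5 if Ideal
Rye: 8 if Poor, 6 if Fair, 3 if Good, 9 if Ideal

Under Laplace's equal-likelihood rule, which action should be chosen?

Rice

Row averages: Soy=7.5, Rice=10.5, Barley=10, Sorghum=6.25, Rye=6.5
Highest average = 10.5 → Rice.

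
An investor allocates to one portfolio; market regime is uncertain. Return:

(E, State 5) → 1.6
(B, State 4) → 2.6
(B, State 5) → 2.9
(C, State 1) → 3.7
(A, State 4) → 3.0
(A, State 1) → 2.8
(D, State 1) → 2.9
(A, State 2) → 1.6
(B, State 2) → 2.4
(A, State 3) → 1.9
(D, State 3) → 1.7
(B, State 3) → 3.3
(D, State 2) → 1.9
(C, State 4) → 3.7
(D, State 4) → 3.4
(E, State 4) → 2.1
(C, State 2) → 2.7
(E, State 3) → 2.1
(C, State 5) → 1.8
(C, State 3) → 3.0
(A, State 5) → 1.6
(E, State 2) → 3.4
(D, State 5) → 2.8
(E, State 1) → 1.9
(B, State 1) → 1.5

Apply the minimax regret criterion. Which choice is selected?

C

Column bests: State 1=3.7, State 2=3.4, State 3=3.3, State 4=3.7, State 5=2.9.
A regrets: 0.9, 1.8, 1.4, 0.7, 1.3 → max 1.8
B regrets: 2.2, 1.0, 0.0, 1.1, 0.0 → max 2.2
C regrets: 0.0, 0.7, 0.3, 0.0, 1.1 → max 1.1
D regrets: 0.8, 1.5, 1.6, 0.3, 0.1 → max 1.6
E regrets: 1.8, 0.0, 1.2, 1.6, 1.3 → max 1.8
Smallest max regret = 1.1 → C.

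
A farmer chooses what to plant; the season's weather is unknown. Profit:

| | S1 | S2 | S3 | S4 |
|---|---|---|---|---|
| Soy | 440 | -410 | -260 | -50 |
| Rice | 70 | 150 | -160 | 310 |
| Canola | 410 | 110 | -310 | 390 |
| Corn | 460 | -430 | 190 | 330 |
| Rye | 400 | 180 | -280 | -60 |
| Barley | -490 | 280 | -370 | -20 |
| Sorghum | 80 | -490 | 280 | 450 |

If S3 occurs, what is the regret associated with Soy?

Best payoff under S3 is 280.
Regret = 280 − (-260) = 540.

540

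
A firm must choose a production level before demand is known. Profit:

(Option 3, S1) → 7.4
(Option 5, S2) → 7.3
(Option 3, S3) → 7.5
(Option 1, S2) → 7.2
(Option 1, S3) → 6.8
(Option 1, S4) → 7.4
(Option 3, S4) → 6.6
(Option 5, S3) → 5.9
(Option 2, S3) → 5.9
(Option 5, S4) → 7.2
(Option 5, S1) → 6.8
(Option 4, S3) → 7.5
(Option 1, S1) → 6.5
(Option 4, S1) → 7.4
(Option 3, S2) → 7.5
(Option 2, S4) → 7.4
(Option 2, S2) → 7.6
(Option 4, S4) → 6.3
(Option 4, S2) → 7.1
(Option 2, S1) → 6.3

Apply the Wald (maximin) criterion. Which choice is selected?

Row minima: Option 1=6.5, Option 2=5.9, Option 3=6.6, Option 4=6.3, Option 5=5.9
Best worst-case = 6.6 → Option 3.

Option 3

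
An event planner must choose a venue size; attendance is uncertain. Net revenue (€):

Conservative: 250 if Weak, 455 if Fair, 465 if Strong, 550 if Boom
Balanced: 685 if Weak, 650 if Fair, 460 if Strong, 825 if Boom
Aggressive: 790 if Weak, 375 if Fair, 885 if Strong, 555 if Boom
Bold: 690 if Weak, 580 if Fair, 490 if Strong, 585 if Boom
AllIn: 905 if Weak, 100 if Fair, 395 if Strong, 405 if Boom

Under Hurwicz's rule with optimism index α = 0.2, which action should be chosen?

Conservative: 0.2·550 + 0.8·250 = 310
Balanced: 0.2·825 + 0.8·460 = 533
Aggressive: 0.2·885 + 0.8·375 = 477
Bold: 0.2·690 + 0.8·490 = 530
AllIn: 0.2·905 + 0.8·100 = 261
Highest Hurwicz score = 533 → Balanced.

Balanced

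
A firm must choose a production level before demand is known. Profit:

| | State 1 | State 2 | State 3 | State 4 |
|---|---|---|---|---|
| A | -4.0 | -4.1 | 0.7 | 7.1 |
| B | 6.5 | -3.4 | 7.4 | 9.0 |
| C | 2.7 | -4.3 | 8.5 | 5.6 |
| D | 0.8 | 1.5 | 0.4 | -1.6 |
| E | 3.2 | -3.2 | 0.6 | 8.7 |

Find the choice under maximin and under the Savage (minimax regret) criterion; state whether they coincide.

Row minima: A=-4.1, B=-3.4, C=-4.3, D=-1.6, E=-3.2
Best worst-case = -1.6 → D.
Column bests: State 1=6.5, State 2=1.5, State 3=8.5, State 4=9.0.
A regrets: 10.5, 5.6, 7.8, 1.9 → max 10.5
B regrets: 0.0, 4.9, 1.1, 0.0 → max 4.9
C regrets: 3.8, 5.8, 0.0, 3.4 → max 5.8
D regrets: 5.7, 0.0, 8.1, 10.6 → max 10.6
E regrets: 3.3, 4.7, 7.9, 0.3 → max 7.9
Smallest max regret = 4.9 → B.

maximin → D; minimax regret → B (disagree)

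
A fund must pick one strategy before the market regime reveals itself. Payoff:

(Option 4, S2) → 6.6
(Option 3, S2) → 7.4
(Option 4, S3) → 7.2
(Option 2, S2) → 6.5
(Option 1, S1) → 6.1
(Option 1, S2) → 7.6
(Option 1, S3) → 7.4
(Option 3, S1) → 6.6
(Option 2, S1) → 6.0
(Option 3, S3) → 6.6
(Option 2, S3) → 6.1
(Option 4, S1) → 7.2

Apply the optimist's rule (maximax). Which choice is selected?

Row maxima: Option 1=7.6, Option 2=6.5, Option 3=7.4, Option 4=7.2
Best best-case = 7.6 → Option 1.

Option 1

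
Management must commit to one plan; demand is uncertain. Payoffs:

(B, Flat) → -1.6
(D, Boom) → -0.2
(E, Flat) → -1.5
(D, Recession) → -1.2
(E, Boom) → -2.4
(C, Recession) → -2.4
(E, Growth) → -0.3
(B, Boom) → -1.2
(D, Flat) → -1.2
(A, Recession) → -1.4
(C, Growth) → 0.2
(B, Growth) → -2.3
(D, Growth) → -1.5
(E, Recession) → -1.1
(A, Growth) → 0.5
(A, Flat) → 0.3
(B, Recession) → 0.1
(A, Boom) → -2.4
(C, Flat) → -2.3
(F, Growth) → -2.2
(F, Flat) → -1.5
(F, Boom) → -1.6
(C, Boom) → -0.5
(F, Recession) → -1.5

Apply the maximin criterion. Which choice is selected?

D

Row minima: A=-2.4, B=-2.3, C=-2.4, D=-1.5, E=-2.4, F=-2.2
Best worst-case = -1.5 → D.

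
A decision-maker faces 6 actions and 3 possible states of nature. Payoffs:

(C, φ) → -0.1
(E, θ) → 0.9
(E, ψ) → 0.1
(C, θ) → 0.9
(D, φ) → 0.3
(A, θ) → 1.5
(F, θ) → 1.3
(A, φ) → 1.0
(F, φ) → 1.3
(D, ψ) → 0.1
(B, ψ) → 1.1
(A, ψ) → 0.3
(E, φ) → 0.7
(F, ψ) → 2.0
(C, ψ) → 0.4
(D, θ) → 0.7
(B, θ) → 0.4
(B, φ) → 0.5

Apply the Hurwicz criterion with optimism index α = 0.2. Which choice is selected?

F

A: 0.2·1.5 + 0.8·0.3 = 0.54
B: 0.2·1.1 + 0.8·0.4 = 0.54
C: 0.2·0.9 + 0.8·(-0.1) = 0.1
D: 0.2·0.7 + 0.8·0.1 = 0.22
E: 0.2·0.9 + 0.8·0.1 = 0.26
F: 0.2·2.0 + 0.8·1.3 = 1.44
Highest Hurwicz score = 1.44 → F.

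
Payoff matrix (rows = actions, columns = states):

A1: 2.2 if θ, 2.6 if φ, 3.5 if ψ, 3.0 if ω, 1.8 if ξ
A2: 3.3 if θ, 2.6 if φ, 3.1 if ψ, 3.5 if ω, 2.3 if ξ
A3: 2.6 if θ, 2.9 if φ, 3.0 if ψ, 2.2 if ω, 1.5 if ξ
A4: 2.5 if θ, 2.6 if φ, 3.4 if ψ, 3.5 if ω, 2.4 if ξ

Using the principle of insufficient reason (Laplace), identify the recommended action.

Row averages: A1=2.62, A2=2.96, A3=2.44, A4=2.88
Highest average = 2.96 → A2.

A2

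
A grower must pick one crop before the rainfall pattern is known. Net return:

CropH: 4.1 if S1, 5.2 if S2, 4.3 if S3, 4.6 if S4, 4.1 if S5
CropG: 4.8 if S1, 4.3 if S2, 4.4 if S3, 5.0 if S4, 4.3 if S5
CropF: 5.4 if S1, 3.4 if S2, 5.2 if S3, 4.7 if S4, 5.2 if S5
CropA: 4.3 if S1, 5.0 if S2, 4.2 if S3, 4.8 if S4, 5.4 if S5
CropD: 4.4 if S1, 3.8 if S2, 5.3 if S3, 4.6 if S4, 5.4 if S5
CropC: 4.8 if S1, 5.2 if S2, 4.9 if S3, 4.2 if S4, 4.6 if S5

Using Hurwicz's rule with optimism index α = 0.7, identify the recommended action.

CropA

CropH: 0.7·5.2 + 0.3·4.1 = 4.87
CropG: 0.7·5.0 + 0.3·4.3 = 4.79
CropF: 0.7·5.4 + 0.3·3.4 = 4.8
CropA: 0.7·5.4 + 0.3·4.2 = 5.04
CropD: 0.7·5.4 + 0.3·3.8 = 4.92
CropC: 0.7·5.2 + 0.3·4.2 = 4.9
Highest Hurwicz score = 5.04 → CropA.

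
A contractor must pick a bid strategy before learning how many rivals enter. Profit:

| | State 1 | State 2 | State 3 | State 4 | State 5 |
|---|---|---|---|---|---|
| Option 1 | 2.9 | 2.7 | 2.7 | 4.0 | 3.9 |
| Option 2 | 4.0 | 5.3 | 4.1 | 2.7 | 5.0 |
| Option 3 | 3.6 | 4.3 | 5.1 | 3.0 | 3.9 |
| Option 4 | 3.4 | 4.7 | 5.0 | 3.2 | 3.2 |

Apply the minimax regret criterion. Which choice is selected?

Column bests: State 1=4.0, State 2=5.3, State 3=5.1, State 4=4.0, State 5=5.0.
Option 1 regrets: 1.1, 2.6, 2.4, 0.0, 1.1 → max 2.6
Option 2 regrets: 0.0, 0.0, 1.0, 1.3, 0.0 → max 1.3
Option 3 regrets: 0.4, 1.0, 0.0, 1.0, 1.1 → max 1.1
Option 4 regrets: 0.6, 0.6, 0.1, 0.8, 1.8 → max 1.8
Smallest max regret = 1.1 → Option 3.

Option 3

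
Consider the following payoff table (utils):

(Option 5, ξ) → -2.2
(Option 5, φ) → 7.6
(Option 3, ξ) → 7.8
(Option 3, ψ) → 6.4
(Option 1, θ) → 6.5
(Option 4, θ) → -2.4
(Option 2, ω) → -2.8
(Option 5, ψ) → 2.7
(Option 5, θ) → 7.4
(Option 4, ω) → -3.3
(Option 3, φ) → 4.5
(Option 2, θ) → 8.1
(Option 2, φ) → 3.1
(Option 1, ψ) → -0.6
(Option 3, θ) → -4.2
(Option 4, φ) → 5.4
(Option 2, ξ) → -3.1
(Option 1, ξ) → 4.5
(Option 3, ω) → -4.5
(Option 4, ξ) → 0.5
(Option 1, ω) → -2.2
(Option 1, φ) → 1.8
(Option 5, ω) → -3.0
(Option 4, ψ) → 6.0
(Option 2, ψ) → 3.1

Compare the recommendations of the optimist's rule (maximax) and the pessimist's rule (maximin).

maximax → Option 2; maximin → Option 1 (disagree)

Row maxima: Option 1=6.5, Option 2=8.1, Option 3=7.8, Option 4=6.0, Option 5=7.6
Best best-case = 8.1 → Option 2.
Row minima: Option 1=-2.2, Option 2=-3.1, Option 3=-4.5, Option 4=-3.3, Option 5=-3.0
Best worst-case = -2.2 → Option 1.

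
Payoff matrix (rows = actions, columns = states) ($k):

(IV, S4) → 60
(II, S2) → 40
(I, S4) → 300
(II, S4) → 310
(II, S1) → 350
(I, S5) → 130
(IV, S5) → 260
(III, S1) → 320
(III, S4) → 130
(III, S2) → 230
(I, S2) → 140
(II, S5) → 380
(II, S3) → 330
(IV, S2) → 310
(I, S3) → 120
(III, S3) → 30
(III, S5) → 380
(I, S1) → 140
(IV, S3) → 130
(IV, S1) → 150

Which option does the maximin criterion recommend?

I

Row minima: I=120, II=40, III=30, IV=60
Best worst-case = 120 → I.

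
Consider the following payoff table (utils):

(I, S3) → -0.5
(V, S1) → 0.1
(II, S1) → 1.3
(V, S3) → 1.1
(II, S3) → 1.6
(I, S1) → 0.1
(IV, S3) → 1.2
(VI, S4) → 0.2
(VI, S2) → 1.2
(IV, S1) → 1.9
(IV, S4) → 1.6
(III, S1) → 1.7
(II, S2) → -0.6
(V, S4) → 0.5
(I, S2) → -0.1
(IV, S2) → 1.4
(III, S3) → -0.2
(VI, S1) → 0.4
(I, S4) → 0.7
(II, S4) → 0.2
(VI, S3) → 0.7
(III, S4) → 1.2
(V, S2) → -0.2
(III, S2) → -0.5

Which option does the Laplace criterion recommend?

IV

Row averages: I=0.05, II=0.625, III=0.55, IV=1.525, V=0.375, VI=0.625
Highest average = 1.525 → IV.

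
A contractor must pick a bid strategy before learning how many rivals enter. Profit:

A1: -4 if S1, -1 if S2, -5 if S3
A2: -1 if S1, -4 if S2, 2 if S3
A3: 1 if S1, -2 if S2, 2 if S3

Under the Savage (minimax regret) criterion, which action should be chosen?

A3

Column bests: S1=1, S2=-1, S3=2.
A1 regrets: 5, 0, 7 → max 7
A2 regrets: 2, 3, 0 → max 3
A3 regrets: 0, 1, 0 → max 1
Smallest max regret = 1 → A3.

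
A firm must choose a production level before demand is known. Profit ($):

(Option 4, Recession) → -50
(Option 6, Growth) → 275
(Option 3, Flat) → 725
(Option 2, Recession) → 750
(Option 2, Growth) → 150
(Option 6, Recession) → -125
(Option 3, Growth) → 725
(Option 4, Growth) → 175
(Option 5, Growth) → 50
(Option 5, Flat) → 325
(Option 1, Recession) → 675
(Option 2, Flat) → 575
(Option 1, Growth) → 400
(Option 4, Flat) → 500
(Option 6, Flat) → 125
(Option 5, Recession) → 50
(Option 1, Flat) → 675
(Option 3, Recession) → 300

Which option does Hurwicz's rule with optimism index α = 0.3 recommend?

Option 1: 0.3·675 + 0.7·400 = 482.5
Option 2: 0.3·750 + 0.7·150 = 330
Option 3: 0.3·725 + 0.7·300 = 427.5
Option 4: 0.3·500 + 0.7·(-50) = 115
Option 5: 0.3·325 + 0.7·50 = 132.5
Option 6: 0.3·275 + 0.7·(-125) = -5
Highest Hurwicz score = 482.5 → Option 1.

Option 1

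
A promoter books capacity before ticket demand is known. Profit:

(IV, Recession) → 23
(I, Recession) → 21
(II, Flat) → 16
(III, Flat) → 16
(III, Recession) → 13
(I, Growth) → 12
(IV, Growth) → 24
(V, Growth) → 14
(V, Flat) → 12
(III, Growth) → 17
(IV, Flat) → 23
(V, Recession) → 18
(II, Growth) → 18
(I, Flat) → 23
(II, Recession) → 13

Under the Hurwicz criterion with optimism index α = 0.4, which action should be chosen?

I: 0.4·23 + 0.6·12 = 16.4
II: 0.4·18 + 0.6·13 = 15
III: 0.4·17 + 0.6·13 = 14.6
IV: 0.4·24 + 0.6·23 = 23.4
V: 0.4·18 + 0.6·12 = 14.4
Highest Hurwicz score = 23.4 → IV.

IV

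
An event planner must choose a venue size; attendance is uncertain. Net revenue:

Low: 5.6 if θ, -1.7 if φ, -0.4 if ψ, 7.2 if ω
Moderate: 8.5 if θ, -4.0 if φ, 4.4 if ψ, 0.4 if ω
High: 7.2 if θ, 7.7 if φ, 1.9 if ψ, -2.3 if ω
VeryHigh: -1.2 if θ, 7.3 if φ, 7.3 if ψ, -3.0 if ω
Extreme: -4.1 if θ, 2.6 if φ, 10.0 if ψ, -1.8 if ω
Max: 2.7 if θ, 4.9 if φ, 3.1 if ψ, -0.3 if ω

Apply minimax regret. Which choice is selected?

Column bests: θ=8.5, φ=7.7, ψ=10.0, ω=7.2.
Low regrets: 2.9, 9.4, 10.4, 0.0 → max 10.4
Moderate regrets: 0.0, 11.7, 5.6, 6.8 → max 11.7
High regrets: 1.3, 0.0, 8.1, 9.5 → max 9.5
VeryHigh regrets: 9.7, 0.4, 2.7, 10.2 → max 10.2
Extreme regrets: 12.6, 5.1, 0.0, 9.0 → max 12.6
Max regrets: 5.8, 2.8, 6.9, 7.5 → max 7.5
Smallest max regret = 7.5 → Max.

Max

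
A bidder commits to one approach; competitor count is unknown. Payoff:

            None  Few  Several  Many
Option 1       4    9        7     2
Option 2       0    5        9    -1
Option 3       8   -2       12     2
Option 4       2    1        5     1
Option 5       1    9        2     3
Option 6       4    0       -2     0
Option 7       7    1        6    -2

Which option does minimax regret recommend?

Option 1

Column bests: None=8, Few=9, Several=12, Many=3.
Option 1 regrets: 4, 0, 5, 1 → max 5
Option 2 regrets: 8, 4, 3, 4 → max 8
Option 3 regrets: 0, 11, 0, 1 → max 11
Option 4 regrets: 6, 8, 7, 2 → max 8
Option 5 regrets: 7, 0, 10, 0 → max 10
Option 6 regrets: 4, 9, 14, 3 → max 14
Option 7 regrets: 1, 8, 6, 5 → max 8
Smallest max regret = 5 → Option 1.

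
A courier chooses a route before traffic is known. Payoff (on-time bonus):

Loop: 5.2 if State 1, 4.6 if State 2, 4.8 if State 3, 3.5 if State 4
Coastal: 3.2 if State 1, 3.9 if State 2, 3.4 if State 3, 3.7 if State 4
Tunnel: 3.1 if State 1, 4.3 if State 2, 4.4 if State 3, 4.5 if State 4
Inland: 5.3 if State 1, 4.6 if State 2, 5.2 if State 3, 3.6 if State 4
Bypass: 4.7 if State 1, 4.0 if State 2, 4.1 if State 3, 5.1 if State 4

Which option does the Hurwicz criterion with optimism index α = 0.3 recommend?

Bypass

Loop: 0.3·5.2 + 0.7·3.5 = 4.01
Coastal: 0.3·3.9 + 0.7·3.2 = 3.41
Tunnel: 0.3·4.5 + 0.7·3.1 = 3.52
Inland: 0.3·5.3 + 0.7·3.6 = 4.11
Bypass: 0.3·5.1 + 0.7·4.0 = 4.33
Highest Hurwicz score = 4.33 → Bypass.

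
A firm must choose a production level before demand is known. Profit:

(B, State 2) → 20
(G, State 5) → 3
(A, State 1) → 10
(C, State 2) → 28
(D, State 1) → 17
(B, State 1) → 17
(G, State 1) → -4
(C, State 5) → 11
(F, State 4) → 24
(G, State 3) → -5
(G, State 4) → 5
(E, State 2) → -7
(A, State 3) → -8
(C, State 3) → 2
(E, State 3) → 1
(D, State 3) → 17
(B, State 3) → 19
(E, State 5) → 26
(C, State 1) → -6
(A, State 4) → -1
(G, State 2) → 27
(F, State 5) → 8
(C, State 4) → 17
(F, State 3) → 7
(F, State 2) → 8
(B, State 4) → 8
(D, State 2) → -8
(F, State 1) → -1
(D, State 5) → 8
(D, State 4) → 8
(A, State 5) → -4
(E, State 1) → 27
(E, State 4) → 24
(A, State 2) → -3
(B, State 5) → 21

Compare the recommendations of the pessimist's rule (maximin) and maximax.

maximin → B; maximax → C (disagree)

Row minima: A=-8, B=8, C=-6, D=-8, E=-7, F=-1, G=-5
Best worst-case = 8 → B.
Row maxima: A=10, B=21, C=28, D=17, E=27, F=24, G=27
Best best-case = 28 → C.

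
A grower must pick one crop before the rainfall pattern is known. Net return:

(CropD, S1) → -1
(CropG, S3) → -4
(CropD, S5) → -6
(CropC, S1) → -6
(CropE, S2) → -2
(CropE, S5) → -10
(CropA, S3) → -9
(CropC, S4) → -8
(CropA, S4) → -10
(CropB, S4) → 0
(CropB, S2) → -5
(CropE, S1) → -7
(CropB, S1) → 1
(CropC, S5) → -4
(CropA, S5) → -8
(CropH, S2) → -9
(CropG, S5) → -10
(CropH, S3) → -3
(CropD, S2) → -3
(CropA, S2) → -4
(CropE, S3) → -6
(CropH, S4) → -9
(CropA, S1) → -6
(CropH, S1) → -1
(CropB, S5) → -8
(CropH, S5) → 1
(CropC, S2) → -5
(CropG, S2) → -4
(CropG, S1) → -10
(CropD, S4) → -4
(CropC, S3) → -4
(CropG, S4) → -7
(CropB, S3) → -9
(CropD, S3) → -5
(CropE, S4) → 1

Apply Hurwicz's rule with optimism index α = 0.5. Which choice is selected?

CropD

CropE: 0.5·1 + 0.5·(-10) = -4.5
CropA: 0.5·(-4) + 0.5·(-10) = -7
CropH: 0.5·1 + 0.5·(-9) = -4
CropB: 0.5·1 + 0.5·(-9) = -4
CropG: 0.5·(-4) + 0.5·(-10) = -7
CropC: 0.5·(-4) + 0.5·(-8) = -6
CropD: 0.5·(-1) + 0.5·(-6) = -3.5
Highest Hurwicz score = -3.5 → CropD.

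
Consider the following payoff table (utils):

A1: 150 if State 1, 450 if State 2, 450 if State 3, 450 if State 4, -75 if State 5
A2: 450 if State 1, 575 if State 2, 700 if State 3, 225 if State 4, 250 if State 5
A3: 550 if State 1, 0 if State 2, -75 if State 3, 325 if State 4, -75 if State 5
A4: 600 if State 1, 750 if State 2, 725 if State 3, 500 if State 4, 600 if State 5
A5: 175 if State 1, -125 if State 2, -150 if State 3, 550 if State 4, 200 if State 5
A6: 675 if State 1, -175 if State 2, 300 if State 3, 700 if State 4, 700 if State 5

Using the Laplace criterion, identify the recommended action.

A4

Row averages: A1=285, A2=440, A3=145, A4=635, A5=130, A6=440
Highest average = 635 → A4.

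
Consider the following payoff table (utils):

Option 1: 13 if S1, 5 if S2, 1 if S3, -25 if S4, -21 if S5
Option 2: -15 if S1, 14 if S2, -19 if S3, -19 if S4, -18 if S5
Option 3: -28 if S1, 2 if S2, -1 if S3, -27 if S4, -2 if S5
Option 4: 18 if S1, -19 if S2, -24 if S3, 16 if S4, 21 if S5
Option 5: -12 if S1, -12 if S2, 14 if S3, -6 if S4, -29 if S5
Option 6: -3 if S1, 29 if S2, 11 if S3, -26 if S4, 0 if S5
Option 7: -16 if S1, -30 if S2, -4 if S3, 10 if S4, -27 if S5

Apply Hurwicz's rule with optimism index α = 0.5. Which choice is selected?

Option 6

Option 1: 0.5·13 + 0.5·(-25) = -6
Option 2: 0.5·14 + 0.5·(-19) = -2.5
Option 3: 0.5·2 + 0.5·(-28) = -13
Option 4: 0.5·21 + 0.5·(-24) = -1.5
Option 5: 0.5·14 + 0.5·(-29) = -7.5
Option 6: 0.5·29 + 0.5·(-26) = 1.5
Option 7: 0.5·10 + 0.5·(-30) = -10
Highest Hurwicz score = 1.5 → Option 6.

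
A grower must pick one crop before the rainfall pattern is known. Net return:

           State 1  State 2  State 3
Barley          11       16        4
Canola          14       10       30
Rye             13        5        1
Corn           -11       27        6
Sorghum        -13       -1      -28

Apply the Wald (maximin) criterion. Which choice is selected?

Row minima: Barley=4, Canola=10, Rye=1, Corn=-11, Sorghum=-28
Best worst-case = 10 → Canola.

Canola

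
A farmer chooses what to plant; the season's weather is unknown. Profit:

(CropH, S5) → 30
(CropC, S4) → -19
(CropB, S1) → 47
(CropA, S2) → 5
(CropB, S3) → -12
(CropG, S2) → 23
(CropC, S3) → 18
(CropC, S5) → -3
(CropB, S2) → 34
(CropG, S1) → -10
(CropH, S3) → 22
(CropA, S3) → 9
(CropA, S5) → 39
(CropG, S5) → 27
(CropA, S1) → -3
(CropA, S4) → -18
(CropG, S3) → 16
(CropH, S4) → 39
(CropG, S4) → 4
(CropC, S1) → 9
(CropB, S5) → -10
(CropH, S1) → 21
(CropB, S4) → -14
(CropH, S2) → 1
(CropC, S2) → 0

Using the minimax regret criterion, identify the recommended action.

CropH

Column bests: S1=47, S2=34, S3=22, S4=39, S5=39.
CropC regrets: 38, 34, 4, 58, 42 → max 58
CropG regrets: 57, 11, 6, 35, 12 → max 57
CropH regrets: 26, 33, 0, 0, 9 → max 33
CropB regrets: 0, 0, 34, 53, 49 → max 53
CropA regrets: 50, 29, 13, 57, 0 → max 57
Smallest max regret = 33 → CropH.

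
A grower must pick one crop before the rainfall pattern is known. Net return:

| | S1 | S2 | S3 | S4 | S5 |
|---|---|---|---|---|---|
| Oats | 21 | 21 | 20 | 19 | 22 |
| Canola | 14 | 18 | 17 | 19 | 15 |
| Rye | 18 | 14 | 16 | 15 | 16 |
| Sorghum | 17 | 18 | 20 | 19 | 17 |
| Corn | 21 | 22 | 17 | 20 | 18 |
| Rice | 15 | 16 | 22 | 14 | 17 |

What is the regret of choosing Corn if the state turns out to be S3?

5

Best payoff under S3 is 22.
Regret = 22 − 17 = 5.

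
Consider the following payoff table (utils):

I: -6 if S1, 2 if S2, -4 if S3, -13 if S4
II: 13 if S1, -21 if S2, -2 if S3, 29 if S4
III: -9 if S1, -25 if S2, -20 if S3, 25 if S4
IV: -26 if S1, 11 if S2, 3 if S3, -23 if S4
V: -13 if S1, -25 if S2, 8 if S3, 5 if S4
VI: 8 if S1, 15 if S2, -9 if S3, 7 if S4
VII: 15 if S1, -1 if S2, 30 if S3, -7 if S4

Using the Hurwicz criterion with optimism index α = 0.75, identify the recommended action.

I: 0.75·2 + 0.25·(-13) = -1.75
II: 0.75·29 + 0.25·(-21) = 16.5
III: 0.75·25 + 0.25·(-25) = 12.5
IV: 0.75·11 + 0.25·(-26) = 1.75
V: 0.75·8 + 0.25·(-25) = -0.25
VI: 0.75·15 + 0.25·(-9) = 9
VII: 0.75·30 + 0.25·(-7) = 20.75
Highest Hurwicz score = 20.75 → VII.

VII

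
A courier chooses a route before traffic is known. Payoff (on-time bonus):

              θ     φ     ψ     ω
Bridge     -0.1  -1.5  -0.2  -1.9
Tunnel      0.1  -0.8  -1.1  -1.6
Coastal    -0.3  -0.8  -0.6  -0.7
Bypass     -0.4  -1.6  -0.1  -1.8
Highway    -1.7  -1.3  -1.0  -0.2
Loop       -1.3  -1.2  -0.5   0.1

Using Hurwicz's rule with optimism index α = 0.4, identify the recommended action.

Bridge: 0.4·(-0.1) + 0.6·(-1.9) = -1.18
Tunnel: 0.4·0.1 + 0.6·(-1.6) = -0.92
Coastal: 0.4·(-0.3) + 0.6·(-0.8) = -0.6
Bypass: 0.4·(-0.1) + 0.6·(-1.8) = -1.12
Highway: 0.4·(-0.2) + 0.6·(-1.7) = -1.1
Loop: 0.4·0.1 + 0.6·(-1.3) = -0.74
Highest Hurwicz score = -0.6 → Coastal.

Coastal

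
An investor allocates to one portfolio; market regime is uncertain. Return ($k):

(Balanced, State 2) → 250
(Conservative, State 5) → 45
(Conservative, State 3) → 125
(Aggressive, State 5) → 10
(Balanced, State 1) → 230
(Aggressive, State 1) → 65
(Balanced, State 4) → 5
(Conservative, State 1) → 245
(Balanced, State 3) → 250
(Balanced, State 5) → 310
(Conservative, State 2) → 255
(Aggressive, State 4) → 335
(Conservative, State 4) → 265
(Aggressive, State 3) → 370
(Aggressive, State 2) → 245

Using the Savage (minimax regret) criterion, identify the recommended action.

Conservative

Column bests: State 1=245, State 2=255, State 3=370, State 4=335, State 5=310.
Conservative regrets: 0, 0, 245, 70, 265 → max 265
Balanced regrets: 15, 5, 120, 330, 0 → max 330
Aggressive regrets: 180, 10, 0, 0, 300 → max 300
Smallest max regret = 265 → Conservative.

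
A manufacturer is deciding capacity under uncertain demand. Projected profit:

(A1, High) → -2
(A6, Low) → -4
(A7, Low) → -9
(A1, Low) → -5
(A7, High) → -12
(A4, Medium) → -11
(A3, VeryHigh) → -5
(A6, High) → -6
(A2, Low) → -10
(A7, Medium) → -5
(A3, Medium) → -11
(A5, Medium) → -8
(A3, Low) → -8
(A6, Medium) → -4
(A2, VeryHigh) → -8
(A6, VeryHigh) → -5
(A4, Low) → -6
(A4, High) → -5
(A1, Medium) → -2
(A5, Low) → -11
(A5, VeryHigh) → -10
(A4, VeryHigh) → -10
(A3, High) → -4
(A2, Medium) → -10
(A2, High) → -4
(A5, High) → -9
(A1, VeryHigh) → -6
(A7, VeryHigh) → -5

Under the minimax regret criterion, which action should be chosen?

A1

Column bests: Low=-4, Medium=-2, High=-2, VeryHigh=-5.
A1 regrets: 1, 0, 0, 1 → max 1
A2 regrets: 6, 8, 2, 3 → max 8
A3 regrets: 4, 9, 2, 0 → max 9
A4 regrets: 2, 9, 3, 5 → max 9
A5 regrets: 7, 6, 7, 5 → max 7
A6 regrets: 0, 2, 4, 0 → max 4
A7 regrets: 5, 3, 10, 0 → max 10
Smallest max regret = 1 → A1.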